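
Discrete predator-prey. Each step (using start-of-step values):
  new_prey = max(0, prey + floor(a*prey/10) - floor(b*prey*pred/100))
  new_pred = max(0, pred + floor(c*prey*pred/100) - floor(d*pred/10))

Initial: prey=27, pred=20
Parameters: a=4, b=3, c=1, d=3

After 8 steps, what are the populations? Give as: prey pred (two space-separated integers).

Answer: 22 7

Derivation:
Step 1: prey: 27+10-16=21; pred: 20+5-6=19
Step 2: prey: 21+8-11=18; pred: 19+3-5=17
Step 3: prey: 18+7-9=16; pred: 17+3-5=15
Step 4: prey: 16+6-7=15; pred: 15+2-4=13
Step 5: prey: 15+6-5=16; pred: 13+1-3=11
Step 6: prey: 16+6-5=17; pred: 11+1-3=9
Step 7: prey: 17+6-4=19; pred: 9+1-2=8
Step 8: prey: 19+7-4=22; pred: 8+1-2=7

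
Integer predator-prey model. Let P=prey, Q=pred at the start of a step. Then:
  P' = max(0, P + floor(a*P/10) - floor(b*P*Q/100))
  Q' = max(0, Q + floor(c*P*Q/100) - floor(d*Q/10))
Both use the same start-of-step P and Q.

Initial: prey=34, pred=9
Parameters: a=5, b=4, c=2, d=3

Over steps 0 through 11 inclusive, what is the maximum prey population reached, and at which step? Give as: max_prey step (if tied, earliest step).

Step 1: prey: 34+17-12=39; pred: 9+6-2=13
Step 2: prey: 39+19-20=38; pred: 13+10-3=20
Step 3: prey: 38+19-30=27; pred: 20+15-6=29
Step 4: prey: 27+13-31=9; pred: 29+15-8=36
Step 5: prey: 9+4-12=1; pred: 36+6-10=32
Step 6: prey: 1+0-1=0; pred: 32+0-9=23
Step 7: prey: 0+0-0=0; pred: 23+0-6=17
Step 8: prey: 0+0-0=0; pred: 17+0-5=12
Step 9: prey: 0+0-0=0; pred: 12+0-3=9
Step 10: prey: 0+0-0=0; pred: 9+0-2=7
Step 11: prey: 0+0-0=0; pred: 7+0-2=5
Max prey = 39 at step 1

Answer: 39 1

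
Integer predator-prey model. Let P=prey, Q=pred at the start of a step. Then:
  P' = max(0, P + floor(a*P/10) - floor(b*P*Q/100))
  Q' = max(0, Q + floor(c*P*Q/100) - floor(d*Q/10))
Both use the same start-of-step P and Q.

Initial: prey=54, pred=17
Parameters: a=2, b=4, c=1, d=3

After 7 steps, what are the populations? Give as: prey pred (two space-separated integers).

Answer: 2 5

Derivation:
Step 1: prey: 54+10-36=28; pred: 17+9-5=21
Step 2: prey: 28+5-23=10; pred: 21+5-6=20
Step 3: prey: 10+2-8=4; pred: 20+2-6=16
Step 4: prey: 4+0-2=2; pred: 16+0-4=12
Step 5: prey: 2+0-0=2; pred: 12+0-3=9
Step 6: prey: 2+0-0=2; pred: 9+0-2=7
Step 7: prey: 2+0-0=2; pred: 7+0-2=5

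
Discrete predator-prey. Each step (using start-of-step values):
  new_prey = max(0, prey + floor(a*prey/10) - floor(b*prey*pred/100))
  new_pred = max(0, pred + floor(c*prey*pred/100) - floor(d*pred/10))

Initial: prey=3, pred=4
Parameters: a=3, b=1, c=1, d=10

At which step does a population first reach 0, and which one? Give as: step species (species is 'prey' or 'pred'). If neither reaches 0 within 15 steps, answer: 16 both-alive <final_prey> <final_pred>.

Step 1: prey: 3+0-0=3; pred: 4+0-4=0
First extinction: pred at step 1

Answer: 1 pred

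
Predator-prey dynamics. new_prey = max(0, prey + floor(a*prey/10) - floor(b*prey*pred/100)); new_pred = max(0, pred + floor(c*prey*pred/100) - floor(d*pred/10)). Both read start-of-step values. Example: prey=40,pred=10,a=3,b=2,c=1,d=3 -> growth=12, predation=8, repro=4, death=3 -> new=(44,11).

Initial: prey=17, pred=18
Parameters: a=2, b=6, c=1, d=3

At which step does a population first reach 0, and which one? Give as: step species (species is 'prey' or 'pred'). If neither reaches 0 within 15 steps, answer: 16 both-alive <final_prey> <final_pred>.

Answer: 16 both-alive 1 3

Derivation:
Step 1: prey: 17+3-18=2; pred: 18+3-5=16
Step 2: prey: 2+0-1=1; pred: 16+0-4=12
Step 3: prey: 1+0-0=1; pred: 12+0-3=9
Step 4: prey: 1+0-0=1; pred: 9+0-2=7
Step 5: prey: 1+0-0=1; pred: 7+0-2=5
Step 6: prey: 1+0-0=1; pred: 5+0-1=4
Step 7: prey: 1+0-0=1; pred: 4+0-1=3
Step 8: prey: 1+0-0=1; pred: 3+0-0=3
Steps 9-15: state stable at prey=1, pred=3 (no change)
No extinction within 15 steps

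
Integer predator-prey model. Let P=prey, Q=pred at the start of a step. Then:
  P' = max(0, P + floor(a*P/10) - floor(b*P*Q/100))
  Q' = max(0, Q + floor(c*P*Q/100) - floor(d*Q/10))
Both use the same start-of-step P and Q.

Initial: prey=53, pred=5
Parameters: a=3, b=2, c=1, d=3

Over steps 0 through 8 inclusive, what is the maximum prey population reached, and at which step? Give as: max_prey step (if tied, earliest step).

Step 1: prey: 53+15-5=63; pred: 5+2-1=6
Step 2: prey: 63+18-7=74; pred: 6+3-1=8
Step 3: prey: 74+22-11=85; pred: 8+5-2=11
Step 4: prey: 85+25-18=92; pred: 11+9-3=17
Step 5: prey: 92+27-31=88; pred: 17+15-5=27
Step 6: prey: 88+26-47=67; pred: 27+23-8=42
Step 7: prey: 67+20-56=31; pred: 42+28-12=58
Step 8: prey: 31+9-35=5; pred: 58+17-17=58
Max prey = 92 at step 4

Answer: 92 4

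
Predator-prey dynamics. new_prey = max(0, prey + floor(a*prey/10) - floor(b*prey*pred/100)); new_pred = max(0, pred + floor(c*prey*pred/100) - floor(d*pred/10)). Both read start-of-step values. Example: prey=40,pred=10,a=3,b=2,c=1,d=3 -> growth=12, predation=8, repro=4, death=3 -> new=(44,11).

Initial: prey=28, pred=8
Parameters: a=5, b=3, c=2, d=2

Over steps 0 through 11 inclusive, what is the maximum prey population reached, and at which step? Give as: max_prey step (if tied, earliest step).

Step 1: prey: 28+14-6=36; pred: 8+4-1=11
Step 2: prey: 36+18-11=43; pred: 11+7-2=16
Step 3: prey: 43+21-20=44; pred: 16+13-3=26
Step 4: prey: 44+22-34=32; pred: 26+22-5=43
Step 5: prey: 32+16-41=7; pred: 43+27-8=62
Step 6: prey: 7+3-13=0; pred: 62+8-12=58
Step 7: prey: 0+0-0=0; pred: 58+0-11=47
Step 8: prey: 0+0-0=0; pred: 47+0-9=38
Step 9: prey: 0+0-0=0; pred: 38+0-7=31
Step 10: prey: 0+0-0=0; pred: 31+0-6=25
Step 11: prey: 0+0-0=0; pred: 25+0-5=20
Max prey = 44 at step 3

Answer: 44 3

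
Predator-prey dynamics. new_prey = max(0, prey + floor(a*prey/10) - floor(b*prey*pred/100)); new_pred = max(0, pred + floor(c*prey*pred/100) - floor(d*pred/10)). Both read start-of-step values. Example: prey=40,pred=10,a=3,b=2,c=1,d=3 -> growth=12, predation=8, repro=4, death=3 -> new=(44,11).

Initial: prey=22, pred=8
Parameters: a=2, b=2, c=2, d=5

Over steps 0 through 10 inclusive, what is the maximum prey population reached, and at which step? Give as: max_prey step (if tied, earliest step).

Step 1: prey: 22+4-3=23; pred: 8+3-4=7
Step 2: prey: 23+4-3=24; pred: 7+3-3=7
Step 3: prey: 24+4-3=25; pred: 7+3-3=7
Step 4: prey: 25+5-3=27; pred: 7+3-3=7
Step 5: prey: 27+5-3=29; pred: 7+3-3=7
Step 6: prey: 29+5-4=30; pred: 7+4-3=8
Step 7: prey: 30+6-4=32; pred: 8+4-4=8
Step 8: prey: 32+6-5=33; pred: 8+5-4=9
Step 9: prey: 33+6-5=34; pred: 9+5-4=10
Step 10: prey: 34+6-6=34; pred: 10+6-5=11
Max prey = 34 at step 9

Answer: 34 9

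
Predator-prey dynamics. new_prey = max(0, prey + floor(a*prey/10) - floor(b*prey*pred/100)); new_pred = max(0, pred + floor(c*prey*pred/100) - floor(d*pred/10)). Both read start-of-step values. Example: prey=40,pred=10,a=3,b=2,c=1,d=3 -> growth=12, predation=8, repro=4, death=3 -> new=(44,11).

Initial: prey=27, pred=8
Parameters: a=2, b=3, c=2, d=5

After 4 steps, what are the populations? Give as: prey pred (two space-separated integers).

Answer: 23 7

Derivation:
Step 1: prey: 27+5-6=26; pred: 8+4-4=8
Step 2: prey: 26+5-6=25; pred: 8+4-4=8
Step 3: prey: 25+5-6=24; pred: 8+4-4=8
Step 4: prey: 24+4-5=23; pred: 8+3-4=7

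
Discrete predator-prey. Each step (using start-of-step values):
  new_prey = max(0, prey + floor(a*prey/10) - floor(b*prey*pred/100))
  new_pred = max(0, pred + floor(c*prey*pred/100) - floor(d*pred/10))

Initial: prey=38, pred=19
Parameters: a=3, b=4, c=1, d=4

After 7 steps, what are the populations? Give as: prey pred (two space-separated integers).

Step 1: prey: 38+11-28=21; pred: 19+7-7=19
Step 2: prey: 21+6-15=12; pred: 19+3-7=15
Step 3: prey: 12+3-7=8; pred: 15+1-6=10
Step 4: prey: 8+2-3=7; pred: 10+0-4=6
Step 5: prey: 7+2-1=8; pred: 6+0-2=4
Step 6: prey: 8+2-1=9; pred: 4+0-1=3
Step 7: prey: 9+2-1=10; pred: 3+0-1=2

Answer: 10 2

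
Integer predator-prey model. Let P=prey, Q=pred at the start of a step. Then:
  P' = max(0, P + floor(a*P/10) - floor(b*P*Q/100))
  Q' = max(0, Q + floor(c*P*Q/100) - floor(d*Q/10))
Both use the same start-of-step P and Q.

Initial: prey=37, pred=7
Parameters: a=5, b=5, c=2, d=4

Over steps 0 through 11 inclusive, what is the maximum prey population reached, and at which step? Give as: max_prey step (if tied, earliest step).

Step 1: prey: 37+18-12=43; pred: 7+5-2=10
Step 2: prey: 43+21-21=43; pred: 10+8-4=14
Step 3: prey: 43+21-30=34; pred: 14+12-5=21
Step 4: prey: 34+17-35=16; pred: 21+14-8=27
Step 5: prey: 16+8-21=3; pred: 27+8-10=25
Step 6: prey: 3+1-3=1; pred: 25+1-10=16
Step 7: prey: 1+0-0=1; pred: 16+0-6=10
Step 8: prey: 1+0-0=1; pred: 10+0-4=6
Step 9: prey: 1+0-0=1; pred: 6+0-2=4
Step 10: prey: 1+0-0=1; pred: 4+0-1=3
Step 11: prey: 1+0-0=1; pred: 3+0-1=2
Max prey = 43 at step 1

Answer: 43 1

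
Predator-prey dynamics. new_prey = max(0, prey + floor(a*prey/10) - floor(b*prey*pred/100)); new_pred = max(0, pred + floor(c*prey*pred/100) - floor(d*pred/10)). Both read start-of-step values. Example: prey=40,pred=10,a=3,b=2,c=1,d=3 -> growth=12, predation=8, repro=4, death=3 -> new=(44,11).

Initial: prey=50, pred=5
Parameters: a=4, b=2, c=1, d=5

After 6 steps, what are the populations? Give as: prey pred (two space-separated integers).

Answer: 150 45

Derivation:
Step 1: prey: 50+20-5=65; pred: 5+2-2=5
Step 2: prey: 65+26-6=85; pred: 5+3-2=6
Step 3: prey: 85+34-10=109; pred: 6+5-3=8
Step 4: prey: 109+43-17=135; pred: 8+8-4=12
Step 5: prey: 135+54-32=157; pred: 12+16-6=22
Step 6: prey: 157+62-69=150; pred: 22+34-11=45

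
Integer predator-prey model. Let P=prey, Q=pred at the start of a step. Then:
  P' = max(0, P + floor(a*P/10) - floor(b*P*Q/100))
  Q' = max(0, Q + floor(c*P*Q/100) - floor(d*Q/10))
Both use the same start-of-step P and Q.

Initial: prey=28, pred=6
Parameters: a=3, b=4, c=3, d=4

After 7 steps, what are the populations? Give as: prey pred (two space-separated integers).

Step 1: prey: 28+8-6=30; pred: 6+5-2=9
Step 2: prey: 30+9-10=29; pred: 9+8-3=14
Step 3: prey: 29+8-16=21; pred: 14+12-5=21
Step 4: prey: 21+6-17=10; pred: 21+13-8=26
Step 5: prey: 10+3-10=3; pred: 26+7-10=23
Step 6: prey: 3+0-2=1; pred: 23+2-9=16
Step 7: prey: 1+0-0=1; pred: 16+0-6=10

Answer: 1 10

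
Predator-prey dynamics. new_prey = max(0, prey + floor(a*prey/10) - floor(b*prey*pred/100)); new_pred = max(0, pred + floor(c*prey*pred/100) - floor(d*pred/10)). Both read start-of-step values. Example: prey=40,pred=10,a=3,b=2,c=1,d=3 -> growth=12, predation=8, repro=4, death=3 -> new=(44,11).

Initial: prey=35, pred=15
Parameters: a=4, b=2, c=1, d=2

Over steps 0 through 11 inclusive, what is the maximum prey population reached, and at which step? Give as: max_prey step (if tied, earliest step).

Step 1: prey: 35+14-10=39; pred: 15+5-3=17
Step 2: prey: 39+15-13=41; pred: 17+6-3=20
Step 3: prey: 41+16-16=41; pred: 20+8-4=24
Step 4: prey: 41+16-19=38; pred: 24+9-4=29
Step 5: prey: 38+15-22=31; pred: 29+11-5=35
Step 6: prey: 31+12-21=22; pred: 35+10-7=38
Step 7: prey: 22+8-16=14; pred: 38+8-7=39
Step 8: prey: 14+5-10=9; pred: 39+5-7=37
Step 9: prey: 9+3-6=6; pred: 37+3-7=33
Step 10: prey: 6+2-3=5; pred: 33+1-6=28
Step 11: prey: 5+2-2=5; pred: 28+1-5=24
Max prey = 41 at step 2

Answer: 41 2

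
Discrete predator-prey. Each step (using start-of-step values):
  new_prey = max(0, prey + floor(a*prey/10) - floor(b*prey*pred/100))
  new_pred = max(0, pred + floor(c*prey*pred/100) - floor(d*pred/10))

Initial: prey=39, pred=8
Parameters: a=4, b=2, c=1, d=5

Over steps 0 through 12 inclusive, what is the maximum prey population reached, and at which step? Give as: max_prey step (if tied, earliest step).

Step 1: prey: 39+15-6=48; pred: 8+3-4=7
Step 2: prey: 48+19-6=61; pred: 7+3-3=7
Step 3: prey: 61+24-8=77; pred: 7+4-3=8
Step 4: prey: 77+30-12=95; pred: 8+6-4=10
Step 5: prey: 95+38-19=114; pred: 10+9-5=14
Step 6: prey: 114+45-31=128; pred: 14+15-7=22
Step 7: prey: 128+51-56=123; pred: 22+28-11=39
Step 8: prey: 123+49-95=77; pred: 39+47-19=67
Step 9: prey: 77+30-103=4; pred: 67+51-33=85
Step 10: prey: 4+1-6=0; pred: 85+3-42=46
Step 11: prey: 0+0-0=0; pred: 46+0-23=23
Step 12: prey: 0+0-0=0; pred: 23+0-11=12
Max prey = 128 at step 6

Answer: 128 6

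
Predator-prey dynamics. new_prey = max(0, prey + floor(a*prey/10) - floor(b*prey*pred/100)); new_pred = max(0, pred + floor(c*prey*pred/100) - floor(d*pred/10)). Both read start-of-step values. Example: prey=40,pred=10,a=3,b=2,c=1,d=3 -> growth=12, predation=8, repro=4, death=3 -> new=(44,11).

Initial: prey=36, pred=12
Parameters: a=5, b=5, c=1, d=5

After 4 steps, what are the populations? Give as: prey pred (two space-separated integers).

Answer: 44 5

Derivation:
Step 1: prey: 36+18-21=33; pred: 12+4-6=10
Step 2: prey: 33+16-16=33; pred: 10+3-5=8
Step 3: prey: 33+16-13=36; pred: 8+2-4=6
Step 4: prey: 36+18-10=44; pred: 6+2-3=5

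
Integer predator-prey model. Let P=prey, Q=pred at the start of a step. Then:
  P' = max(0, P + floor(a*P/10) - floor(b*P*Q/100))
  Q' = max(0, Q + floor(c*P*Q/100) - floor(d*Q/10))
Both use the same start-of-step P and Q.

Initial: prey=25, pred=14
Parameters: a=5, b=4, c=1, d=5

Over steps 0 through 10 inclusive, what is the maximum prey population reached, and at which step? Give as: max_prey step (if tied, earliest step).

Answer: 179 10

Derivation:
Step 1: prey: 25+12-14=23; pred: 14+3-7=10
Step 2: prey: 23+11-9=25; pred: 10+2-5=7
Step 3: prey: 25+12-7=30; pred: 7+1-3=5
Step 4: prey: 30+15-6=39; pred: 5+1-2=4
Step 5: prey: 39+19-6=52; pred: 4+1-2=3
Step 6: prey: 52+26-6=72; pred: 3+1-1=3
Step 7: prey: 72+36-8=100; pred: 3+2-1=4
Step 8: prey: 100+50-16=134; pred: 4+4-2=6
Step 9: prey: 134+67-32=169; pred: 6+8-3=11
Step 10: prey: 169+84-74=179; pred: 11+18-5=24
Max prey = 179 at step 10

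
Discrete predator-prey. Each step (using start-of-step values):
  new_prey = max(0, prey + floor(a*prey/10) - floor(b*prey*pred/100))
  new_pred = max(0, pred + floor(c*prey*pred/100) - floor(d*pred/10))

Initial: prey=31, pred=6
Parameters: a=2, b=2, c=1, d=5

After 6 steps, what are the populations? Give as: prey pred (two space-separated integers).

Step 1: prey: 31+6-3=34; pred: 6+1-3=4
Step 2: prey: 34+6-2=38; pred: 4+1-2=3
Step 3: prey: 38+7-2=43; pred: 3+1-1=3
Step 4: prey: 43+8-2=49; pred: 3+1-1=3
Step 5: prey: 49+9-2=56; pred: 3+1-1=3
Step 6: prey: 56+11-3=64; pred: 3+1-1=3

Answer: 64 3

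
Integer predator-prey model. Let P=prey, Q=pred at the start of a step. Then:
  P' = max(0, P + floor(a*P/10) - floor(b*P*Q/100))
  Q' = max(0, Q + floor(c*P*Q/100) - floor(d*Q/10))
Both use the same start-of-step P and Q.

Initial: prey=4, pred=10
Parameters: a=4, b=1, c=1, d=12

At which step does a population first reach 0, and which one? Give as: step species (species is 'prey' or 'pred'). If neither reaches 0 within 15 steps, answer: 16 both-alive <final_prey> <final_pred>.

Answer: 1 pred

Derivation:
Step 1: prey: 4+1-0=5; pred: 10+0-12=0
First extinction: pred at step 1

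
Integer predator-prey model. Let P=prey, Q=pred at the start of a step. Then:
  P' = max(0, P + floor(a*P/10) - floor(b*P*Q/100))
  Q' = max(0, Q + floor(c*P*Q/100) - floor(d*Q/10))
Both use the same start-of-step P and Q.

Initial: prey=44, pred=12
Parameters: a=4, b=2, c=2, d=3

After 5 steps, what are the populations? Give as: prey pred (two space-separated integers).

Answer: 0 75

Derivation:
Step 1: prey: 44+17-10=51; pred: 12+10-3=19
Step 2: prey: 51+20-19=52; pred: 19+19-5=33
Step 3: prey: 52+20-34=38; pred: 33+34-9=58
Step 4: prey: 38+15-44=9; pred: 58+44-17=85
Step 5: prey: 9+3-15=0; pred: 85+15-25=75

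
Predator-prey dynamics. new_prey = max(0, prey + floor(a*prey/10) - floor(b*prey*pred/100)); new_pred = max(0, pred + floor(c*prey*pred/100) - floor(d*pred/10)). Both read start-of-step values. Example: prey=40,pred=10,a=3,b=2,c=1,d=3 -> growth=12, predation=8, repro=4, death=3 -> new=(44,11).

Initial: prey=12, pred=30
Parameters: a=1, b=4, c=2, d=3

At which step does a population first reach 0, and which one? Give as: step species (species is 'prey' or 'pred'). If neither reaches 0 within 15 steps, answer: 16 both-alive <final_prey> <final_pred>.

Step 1: prey: 12+1-14=0; pred: 30+7-9=28
First extinction: prey at step 1

Answer: 1 prey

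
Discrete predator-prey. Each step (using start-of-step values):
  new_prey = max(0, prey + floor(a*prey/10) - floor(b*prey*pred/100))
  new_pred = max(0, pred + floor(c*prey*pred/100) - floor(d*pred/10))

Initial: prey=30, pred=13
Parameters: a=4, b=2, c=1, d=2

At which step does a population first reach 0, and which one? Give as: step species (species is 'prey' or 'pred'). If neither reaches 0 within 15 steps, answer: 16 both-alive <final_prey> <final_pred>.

Step 1: prey: 30+12-7=35; pred: 13+3-2=14
Step 2: prey: 35+14-9=40; pred: 14+4-2=16
Step 3: prey: 40+16-12=44; pred: 16+6-3=19
Step 4: prey: 44+17-16=45; pred: 19+8-3=24
Step 5: prey: 45+18-21=42; pred: 24+10-4=30
Step 6: prey: 42+16-25=33; pred: 30+12-6=36
Step 7: prey: 33+13-23=23; pred: 36+11-7=40
Step 8: prey: 23+9-18=14; pred: 40+9-8=41
Step 9: prey: 14+5-11=8; pred: 41+5-8=38
Step 10: prey: 8+3-6=5; pred: 38+3-7=34
Step 11: prey: 5+2-3=4; pred: 34+1-6=29
Step 12: prey: 4+1-2=3; pred: 29+1-5=25
Step 13: prey: 3+1-1=3; pred: 25+0-5=20
Step 14: prey: 3+1-1=3; pred: 20+0-4=16
Step 15: prey: 3+1-0=4; pred: 16+0-3=13
No extinction within 15 steps

Answer: 16 both-alive 4 13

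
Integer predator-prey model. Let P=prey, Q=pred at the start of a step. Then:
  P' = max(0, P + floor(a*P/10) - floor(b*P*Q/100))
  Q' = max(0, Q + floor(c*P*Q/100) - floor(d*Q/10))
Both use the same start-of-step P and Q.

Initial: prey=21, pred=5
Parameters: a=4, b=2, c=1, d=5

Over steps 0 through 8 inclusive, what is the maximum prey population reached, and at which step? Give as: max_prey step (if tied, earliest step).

Answer: 192 8

Derivation:
Step 1: prey: 21+8-2=27; pred: 5+1-2=4
Step 2: prey: 27+10-2=35; pred: 4+1-2=3
Step 3: prey: 35+14-2=47; pred: 3+1-1=3
Step 4: prey: 47+18-2=63; pred: 3+1-1=3
Step 5: prey: 63+25-3=85; pred: 3+1-1=3
Step 6: prey: 85+34-5=114; pred: 3+2-1=4
Step 7: prey: 114+45-9=150; pred: 4+4-2=6
Step 8: prey: 150+60-18=192; pred: 6+9-3=12
Max prey = 192 at step 8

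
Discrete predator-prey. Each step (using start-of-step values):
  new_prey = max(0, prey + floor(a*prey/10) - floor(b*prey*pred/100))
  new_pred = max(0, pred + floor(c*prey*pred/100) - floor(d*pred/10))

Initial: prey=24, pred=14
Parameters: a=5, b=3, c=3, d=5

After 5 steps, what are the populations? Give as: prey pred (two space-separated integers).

Answer: 8 30

Derivation:
Step 1: prey: 24+12-10=26; pred: 14+10-7=17
Step 2: prey: 26+13-13=26; pred: 17+13-8=22
Step 3: prey: 26+13-17=22; pred: 22+17-11=28
Step 4: prey: 22+11-18=15; pred: 28+18-14=32
Step 5: prey: 15+7-14=8; pred: 32+14-16=30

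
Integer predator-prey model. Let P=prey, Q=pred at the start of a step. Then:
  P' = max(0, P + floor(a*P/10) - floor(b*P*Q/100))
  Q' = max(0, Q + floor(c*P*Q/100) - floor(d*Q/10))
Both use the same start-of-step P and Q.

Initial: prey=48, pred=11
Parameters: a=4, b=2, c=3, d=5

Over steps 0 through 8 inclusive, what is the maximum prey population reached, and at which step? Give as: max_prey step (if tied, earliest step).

Answer: 57 1

Derivation:
Step 1: prey: 48+19-10=57; pred: 11+15-5=21
Step 2: prey: 57+22-23=56; pred: 21+35-10=46
Step 3: prey: 56+22-51=27; pred: 46+77-23=100
Step 4: prey: 27+10-54=0; pred: 100+81-50=131
Step 5: prey: 0+0-0=0; pred: 131+0-65=66
Step 6: prey: 0+0-0=0; pred: 66+0-33=33
Step 7: prey: 0+0-0=0; pred: 33+0-16=17
Step 8: prey: 0+0-0=0; pred: 17+0-8=9
Max prey = 57 at step 1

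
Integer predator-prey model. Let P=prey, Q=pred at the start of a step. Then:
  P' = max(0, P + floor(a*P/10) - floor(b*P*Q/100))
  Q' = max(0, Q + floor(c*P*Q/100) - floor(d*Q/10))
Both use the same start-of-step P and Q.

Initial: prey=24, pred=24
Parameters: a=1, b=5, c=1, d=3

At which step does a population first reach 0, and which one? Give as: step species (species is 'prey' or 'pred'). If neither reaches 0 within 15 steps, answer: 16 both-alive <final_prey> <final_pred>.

Answer: 1 prey

Derivation:
Step 1: prey: 24+2-28=0; pred: 24+5-7=22
First extinction: prey at step 1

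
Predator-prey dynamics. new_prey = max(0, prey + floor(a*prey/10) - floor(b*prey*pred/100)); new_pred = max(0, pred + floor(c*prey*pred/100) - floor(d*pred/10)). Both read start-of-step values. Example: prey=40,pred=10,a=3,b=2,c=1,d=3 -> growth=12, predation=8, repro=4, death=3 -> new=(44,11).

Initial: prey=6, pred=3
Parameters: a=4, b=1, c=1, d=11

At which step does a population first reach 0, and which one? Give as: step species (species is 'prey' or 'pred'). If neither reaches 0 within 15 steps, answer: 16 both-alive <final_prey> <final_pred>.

Step 1: prey: 6+2-0=8; pred: 3+0-3=0
First extinction: pred at step 1

Answer: 1 pred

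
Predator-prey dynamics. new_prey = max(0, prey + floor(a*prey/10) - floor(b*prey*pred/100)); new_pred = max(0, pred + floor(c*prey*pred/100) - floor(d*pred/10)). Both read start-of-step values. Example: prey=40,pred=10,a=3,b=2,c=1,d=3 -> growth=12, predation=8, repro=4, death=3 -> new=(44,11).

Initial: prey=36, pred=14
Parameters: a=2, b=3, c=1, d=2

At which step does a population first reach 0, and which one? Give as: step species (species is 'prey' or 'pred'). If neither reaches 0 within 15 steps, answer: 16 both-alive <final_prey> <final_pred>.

Step 1: prey: 36+7-15=28; pred: 14+5-2=17
Step 2: prey: 28+5-14=19; pred: 17+4-3=18
Step 3: prey: 19+3-10=12; pred: 18+3-3=18
Step 4: prey: 12+2-6=8; pred: 18+2-3=17
Step 5: prey: 8+1-4=5; pred: 17+1-3=15
Step 6: prey: 5+1-2=4; pred: 15+0-3=12
Step 7: prey: 4+0-1=3; pred: 12+0-2=10
Step 8: prey: 3+0-0=3; pred: 10+0-2=8
Step 9: prey: 3+0-0=3; pred: 8+0-1=7
Step 10: prey: 3+0-0=3; pred: 7+0-1=6
Step 11: prey: 3+0-0=3; pred: 6+0-1=5
Step 12: prey: 3+0-0=3; pred: 5+0-1=4
Step 13: prey: 3+0-0=3; pred: 4+0-0=4
Steps 14-15: state stable at prey=3, pred=4 (no change)
No extinction within 15 steps

Answer: 16 both-alive 3 4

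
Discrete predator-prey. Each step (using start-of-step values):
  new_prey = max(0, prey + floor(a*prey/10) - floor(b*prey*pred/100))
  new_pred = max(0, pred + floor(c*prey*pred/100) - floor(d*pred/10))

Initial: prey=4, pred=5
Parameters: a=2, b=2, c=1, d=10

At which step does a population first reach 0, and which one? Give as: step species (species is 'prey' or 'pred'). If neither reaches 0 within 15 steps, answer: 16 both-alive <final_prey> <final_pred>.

Answer: 1 pred

Derivation:
Step 1: prey: 4+0-0=4; pred: 5+0-5=0
First extinction: pred at step 1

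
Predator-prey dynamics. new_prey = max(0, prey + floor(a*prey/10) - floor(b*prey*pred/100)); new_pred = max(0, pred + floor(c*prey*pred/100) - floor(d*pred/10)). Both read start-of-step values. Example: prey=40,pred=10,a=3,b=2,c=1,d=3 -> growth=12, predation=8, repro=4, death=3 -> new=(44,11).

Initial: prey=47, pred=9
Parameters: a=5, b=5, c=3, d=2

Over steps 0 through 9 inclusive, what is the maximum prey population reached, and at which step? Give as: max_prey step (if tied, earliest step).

Answer: 49 1

Derivation:
Step 1: prey: 47+23-21=49; pred: 9+12-1=20
Step 2: prey: 49+24-49=24; pred: 20+29-4=45
Step 3: prey: 24+12-54=0; pred: 45+32-9=68
Step 4: prey: 0+0-0=0; pred: 68+0-13=55
Step 5: prey: 0+0-0=0; pred: 55+0-11=44
Step 6: prey: 0+0-0=0; pred: 44+0-8=36
Step 7: prey: 0+0-0=0; pred: 36+0-7=29
Step 8: prey: 0+0-0=0; pred: 29+0-5=24
Step 9: prey: 0+0-0=0; pred: 24+0-4=20
Max prey = 49 at step 1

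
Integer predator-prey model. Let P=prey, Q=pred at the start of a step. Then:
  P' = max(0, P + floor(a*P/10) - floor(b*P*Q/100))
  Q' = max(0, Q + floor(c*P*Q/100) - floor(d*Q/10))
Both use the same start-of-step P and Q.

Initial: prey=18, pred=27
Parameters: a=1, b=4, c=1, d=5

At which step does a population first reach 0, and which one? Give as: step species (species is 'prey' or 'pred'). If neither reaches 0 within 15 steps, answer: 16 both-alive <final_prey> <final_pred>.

Step 1: prey: 18+1-19=0; pred: 27+4-13=18
First extinction: prey at step 1

Answer: 1 prey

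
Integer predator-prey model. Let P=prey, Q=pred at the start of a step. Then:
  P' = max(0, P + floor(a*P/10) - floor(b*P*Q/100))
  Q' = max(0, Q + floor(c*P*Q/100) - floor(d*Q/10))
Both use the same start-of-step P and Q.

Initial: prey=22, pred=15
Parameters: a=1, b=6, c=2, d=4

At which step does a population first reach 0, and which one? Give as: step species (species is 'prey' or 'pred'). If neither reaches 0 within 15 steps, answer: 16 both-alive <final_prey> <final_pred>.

Step 1: prey: 22+2-19=5; pred: 15+6-6=15
Step 2: prey: 5+0-4=1; pred: 15+1-6=10
Step 3: prey: 1+0-0=1; pred: 10+0-4=6
Step 4: prey: 1+0-0=1; pred: 6+0-2=4
Step 5: prey: 1+0-0=1; pred: 4+0-1=3
Step 6: prey: 1+0-0=1; pred: 3+0-1=2
Step 7: prey: 1+0-0=1; pred: 2+0-0=2
Steps 8-15: state stable at prey=1, pred=2 (no change)
No extinction within 15 steps

Answer: 16 both-alive 1 2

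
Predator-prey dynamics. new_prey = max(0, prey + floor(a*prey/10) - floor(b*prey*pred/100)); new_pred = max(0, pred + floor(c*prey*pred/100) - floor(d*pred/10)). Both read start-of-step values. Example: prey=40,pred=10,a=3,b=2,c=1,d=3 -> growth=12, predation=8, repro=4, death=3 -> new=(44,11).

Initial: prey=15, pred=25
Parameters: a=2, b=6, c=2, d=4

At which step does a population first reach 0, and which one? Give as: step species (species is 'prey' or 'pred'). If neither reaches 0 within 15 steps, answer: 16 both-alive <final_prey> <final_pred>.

Step 1: prey: 15+3-22=0; pred: 25+7-10=22
First extinction: prey at step 1

Answer: 1 prey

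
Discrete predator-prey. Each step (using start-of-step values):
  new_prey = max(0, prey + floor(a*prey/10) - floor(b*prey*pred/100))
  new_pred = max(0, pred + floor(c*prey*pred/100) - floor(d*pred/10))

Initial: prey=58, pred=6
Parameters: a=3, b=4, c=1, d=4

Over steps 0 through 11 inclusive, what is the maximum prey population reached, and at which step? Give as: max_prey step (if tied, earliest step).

Step 1: prey: 58+17-13=62; pred: 6+3-2=7
Step 2: prey: 62+18-17=63; pred: 7+4-2=9
Step 3: prey: 63+18-22=59; pred: 9+5-3=11
Step 4: prey: 59+17-25=51; pred: 11+6-4=13
Step 5: prey: 51+15-26=40; pred: 13+6-5=14
Step 6: prey: 40+12-22=30; pred: 14+5-5=14
Step 7: prey: 30+9-16=23; pred: 14+4-5=13
Step 8: prey: 23+6-11=18; pred: 13+2-5=10
Step 9: prey: 18+5-7=16; pred: 10+1-4=7
Step 10: prey: 16+4-4=16; pred: 7+1-2=6
Step 11: prey: 16+4-3=17; pred: 6+0-2=4
Max prey = 63 at step 2

Answer: 63 2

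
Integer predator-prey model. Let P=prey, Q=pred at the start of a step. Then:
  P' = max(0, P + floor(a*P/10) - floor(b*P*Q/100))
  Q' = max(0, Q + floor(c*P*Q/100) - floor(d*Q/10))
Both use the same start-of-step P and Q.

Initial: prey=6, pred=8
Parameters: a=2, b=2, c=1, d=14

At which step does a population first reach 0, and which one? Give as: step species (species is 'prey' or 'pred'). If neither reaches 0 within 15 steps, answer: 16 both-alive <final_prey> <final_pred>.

Answer: 1 pred

Derivation:
Step 1: prey: 6+1-0=7; pred: 8+0-11=0
First extinction: pred at step 1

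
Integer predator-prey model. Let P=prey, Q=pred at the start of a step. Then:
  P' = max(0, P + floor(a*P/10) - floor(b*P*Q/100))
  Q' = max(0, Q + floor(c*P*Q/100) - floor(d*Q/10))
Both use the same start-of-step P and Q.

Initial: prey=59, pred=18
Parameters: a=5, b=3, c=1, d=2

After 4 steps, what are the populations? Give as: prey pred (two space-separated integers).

Step 1: prey: 59+29-31=57; pred: 18+10-3=25
Step 2: prey: 57+28-42=43; pred: 25+14-5=34
Step 3: prey: 43+21-43=21; pred: 34+14-6=42
Step 4: prey: 21+10-26=5; pred: 42+8-8=42

Answer: 5 42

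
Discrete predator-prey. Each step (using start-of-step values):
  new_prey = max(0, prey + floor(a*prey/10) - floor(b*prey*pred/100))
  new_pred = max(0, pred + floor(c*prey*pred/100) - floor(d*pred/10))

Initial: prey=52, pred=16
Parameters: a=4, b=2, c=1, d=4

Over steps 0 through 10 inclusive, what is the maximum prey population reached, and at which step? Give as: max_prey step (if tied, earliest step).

Step 1: prey: 52+20-16=56; pred: 16+8-6=18
Step 2: prey: 56+22-20=58; pred: 18+10-7=21
Step 3: prey: 58+23-24=57; pred: 21+12-8=25
Step 4: prey: 57+22-28=51; pred: 25+14-10=29
Step 5: prey: 51+20-29=42; pred: 29+14-11=32
Step 6: prey: 42+16-26=32; pred: 32+13-12=33
Step 7: prey: 32+12-21=23; pred: 33+10-13=30
Step 8: prey: 23+9-13=19; pred: 30+6-12=24
Step 9: prey: 19+7-9=17; pred: 24+4-9=19
Step 10: prey: 17+6-6=17; pred: 19+3-7=15
Max prey = 58 at step 2

Answer: 58 2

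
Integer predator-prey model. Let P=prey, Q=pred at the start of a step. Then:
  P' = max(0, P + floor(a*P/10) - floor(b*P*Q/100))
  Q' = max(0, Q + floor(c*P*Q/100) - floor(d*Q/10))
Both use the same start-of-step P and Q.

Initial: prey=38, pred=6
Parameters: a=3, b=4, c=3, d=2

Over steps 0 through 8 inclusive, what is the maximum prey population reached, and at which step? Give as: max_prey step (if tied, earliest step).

Answer: 40 1

Derivation:
Step 1: prey: 38+11-9=40; pred: 6+6-1=11
Step 2: prey: 40+12-17=35; pred: 11+13-2=22
Step 3: prey: 35+10-30=15; pred: 22+23-4=41
Step 4: prey: 15+4-24=0; pred: 41+18-8=51
Step 5: prey: 0+0-0=0; pred: 51+0-10=41
Step 6: prey: 0+0-0=0; pred: 41+0-8=33
Step 7: prey: 0+0-0=0; pred: 33+0-6=27
Step 8: prey: 0+0-0=0; pred: 27+0-5=22
Max prey = 40 at step 1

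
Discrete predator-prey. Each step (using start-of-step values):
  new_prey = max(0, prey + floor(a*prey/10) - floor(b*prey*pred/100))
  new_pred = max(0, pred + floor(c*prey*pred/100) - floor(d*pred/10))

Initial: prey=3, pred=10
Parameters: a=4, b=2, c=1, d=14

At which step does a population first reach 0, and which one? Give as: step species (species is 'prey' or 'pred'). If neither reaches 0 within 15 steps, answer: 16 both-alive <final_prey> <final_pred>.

Step 1: prey: 3+1-0=4; pred: 10+0-14=0
First extinction: pred at step 1

Answer: 1 pred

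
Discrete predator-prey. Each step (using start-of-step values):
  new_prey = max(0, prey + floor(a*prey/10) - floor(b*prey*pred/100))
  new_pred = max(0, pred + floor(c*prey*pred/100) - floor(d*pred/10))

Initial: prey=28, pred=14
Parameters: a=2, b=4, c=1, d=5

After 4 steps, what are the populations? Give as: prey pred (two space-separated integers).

Answer: 14 2

Derivation:
Step 1: prey: 28+5-15=18; pred: 14+3-7=10
Step 2: prey: 18+3-7=14; pred: 10+1-5=6
Step 3: prey: 14+2-3=13; pred: 6+0-3=3
Step 4: prey: 13+2-1=14; pred: 3+0-1=2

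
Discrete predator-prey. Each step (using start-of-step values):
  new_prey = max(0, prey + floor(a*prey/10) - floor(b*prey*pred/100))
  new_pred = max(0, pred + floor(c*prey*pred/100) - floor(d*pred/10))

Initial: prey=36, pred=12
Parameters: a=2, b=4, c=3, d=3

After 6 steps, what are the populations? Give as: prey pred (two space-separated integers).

Answer: 0 12

Derivation:
Step 1: prey: 36+7-17=26; pred: 12+12-3=21
Step 2: prey: 26+5-21=10; pred: 21+16-6=31
Step 3: prey: 10+2-12=0; pred: 31+9-9=31
Step 4: prey: 0+0-0=0; pred: 31+0-9=22
Step 5: prey: 0+0-0=0; pred: 22+0-6=16
Step 6: prey: 0+0-0=0; pred: 16+0-4=12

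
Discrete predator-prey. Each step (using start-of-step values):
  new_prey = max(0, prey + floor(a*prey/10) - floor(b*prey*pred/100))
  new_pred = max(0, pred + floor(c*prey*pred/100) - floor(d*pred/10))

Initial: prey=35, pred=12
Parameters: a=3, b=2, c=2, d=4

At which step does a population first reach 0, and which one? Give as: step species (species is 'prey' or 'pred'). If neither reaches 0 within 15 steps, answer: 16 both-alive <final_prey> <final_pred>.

Answer: 16 both-alive 14 2

Derivation:
Step 1: prey: 35+10-8=37; pred: 12+8-4=16
Step 2: prey: 37+11-11=37; pred: 16+11-6=21
Step 3: prey: 37+11-15=33; pred: 21+15-8=28
Step 4: prey: 33+9-18=24; pred: 28+18-11=35
Step 5: prey: 24+7-16=15; pred: 35+16-14=37
Step 6: prey: 15+4-11=8; pred: 37+11-14=34
Step 7: prey: 8+2-5=5; pred: 34+5-13=26
Step 8: prey: 5+1-2=4; pred: 26+2-10=18
Step 9: prey: 4+1-1=4; pred: 18+1-7=12
Step 10: prey: 4+1-0=5; pred: 12+0-4=8
Step 11: prey: 5+1-0=6; pred: 8+0-3=5
Step 12: prey: 6+1-0=7; pred: 5+0-2=3
Step 13: prey: 7+2-0=9; pred: 3+0-1=2
Step 14: prey: 9+2-0=11; pred: 2+0-0=2
Step 15: prey: 11+3-0=14; pred: 2+0-0=2
No extinction within 15 steps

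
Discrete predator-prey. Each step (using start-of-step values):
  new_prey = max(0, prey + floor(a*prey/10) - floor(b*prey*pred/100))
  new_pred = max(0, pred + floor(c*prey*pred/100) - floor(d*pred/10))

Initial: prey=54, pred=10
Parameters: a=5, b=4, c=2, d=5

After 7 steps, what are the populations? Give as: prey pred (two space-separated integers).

Answer: 0 6

Derivation:
Step 1: prey: 54+27-21=60; pred: 10+10-5=15
Step 2: prey: 60+30-36=54; pred: 15+18-7=26
Step 3: prey: 54+27-56=25; pred: 26+28-13=41
Step 4: prey: 25+12-41=0; pred: 41+20-20=41
Step 5: prey: 0+0-0=0; pred: 41+0-20=21
Step 6: prey: 0+0-0=0; pred: 21+0-10=11
Step 7: prey: 0+0-0=0; pred: 11+0-5=6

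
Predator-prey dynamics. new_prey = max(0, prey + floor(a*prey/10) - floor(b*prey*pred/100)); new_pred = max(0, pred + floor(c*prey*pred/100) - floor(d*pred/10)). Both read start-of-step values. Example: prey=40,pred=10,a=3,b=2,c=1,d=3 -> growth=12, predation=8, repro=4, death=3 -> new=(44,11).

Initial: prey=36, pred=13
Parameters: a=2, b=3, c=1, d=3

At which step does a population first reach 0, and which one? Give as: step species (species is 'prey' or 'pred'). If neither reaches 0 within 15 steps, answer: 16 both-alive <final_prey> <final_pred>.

Step 1: prey: 36+7-14=29; pred: 13+4-3=14
Step 2: prey: 29+5-12=22; pred: 14+4-4=14
Step 3: prey: 22+4-9=17; pred: 14+3-4=13
Step 4: prey: 17+3-6=14; pred: 13+2-3=12
Step 5: prey: 14+2-5=11; pred: 12+1-3=10
Step 6: prey: 11+2-3=10; pred: 10+1-3=8
Step 7: prey: 10+2-2=10; pred: 8+0-2=6
Step 8: prey: 10+2-1=11; pred: 6+0-1=5
Step 9: prey: 11+2-1=12; pred: 5+0-1=4
Step 10: prey: 12+2-1=13; pred: 4+0-1=3
Step 11: prey: 13+2-1=14; pred: 3+0-0=3
Step 12: prey: 14+2-1=15; pred: 3+0-0=3
Step 13: prey: 15+3-1=17; pred: 3+0-0=3
Step 14: prey: 17+3-1=19; pred: 3+0-0=3
Step 15: prey: 19+3-1=21; pred: 3+0-0=3
No extinction within 15 steps

Answer: 16 both-alive 21 3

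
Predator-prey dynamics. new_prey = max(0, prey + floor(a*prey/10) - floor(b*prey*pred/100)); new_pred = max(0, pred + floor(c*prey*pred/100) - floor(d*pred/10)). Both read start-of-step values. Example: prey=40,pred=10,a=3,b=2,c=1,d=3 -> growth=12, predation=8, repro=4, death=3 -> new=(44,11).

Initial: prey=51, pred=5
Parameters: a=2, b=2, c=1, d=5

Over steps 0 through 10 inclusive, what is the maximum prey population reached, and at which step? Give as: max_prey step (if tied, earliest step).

Answer: 79 6

Derivation:
Step 1: prey: 51+10-5=56; pred: 5+2-2=5
Step 2: prey: 56+11-5=62; pred: 5+2-2=5
Step 3: prey: 62+12-6=68; pred: 5+3-2=6
Step 4: prey: 68+13-8=73; pred: 6+4-3=7
Step 5: prey: 73+14-10=77; pred: 7+5-3=9
Step 6: prey: 77+15-13=79; pred: 9+6-4=11
Step 7: prey: 79+15-17=77; pred: 11+8-5=14
Step 8: prey: 77+15-21=71; pred: 14+10-7=17
Step 9: prey: 71+14-24=61; pred: 17+12-8=21
Step 10: prey: 61+12-25=48; pred: 21+12-10=23
Max prey = 79 at step 6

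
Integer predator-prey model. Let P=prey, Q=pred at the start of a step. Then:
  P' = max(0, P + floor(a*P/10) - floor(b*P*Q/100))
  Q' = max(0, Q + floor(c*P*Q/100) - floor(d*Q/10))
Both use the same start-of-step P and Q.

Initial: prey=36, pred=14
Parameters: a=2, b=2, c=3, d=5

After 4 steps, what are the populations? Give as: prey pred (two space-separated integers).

Step 1: prey: 36+7-10=33; pred: 14+15-7=22
Step 2: prey: 33+6-14=25; pred: 22+21-11=32
Step 3: prey: 25+5-16=14; pred: 32+24-16=40
Step 4: prey: 14+2-11=5; pred: 40+16-20=36

Answer: 5 36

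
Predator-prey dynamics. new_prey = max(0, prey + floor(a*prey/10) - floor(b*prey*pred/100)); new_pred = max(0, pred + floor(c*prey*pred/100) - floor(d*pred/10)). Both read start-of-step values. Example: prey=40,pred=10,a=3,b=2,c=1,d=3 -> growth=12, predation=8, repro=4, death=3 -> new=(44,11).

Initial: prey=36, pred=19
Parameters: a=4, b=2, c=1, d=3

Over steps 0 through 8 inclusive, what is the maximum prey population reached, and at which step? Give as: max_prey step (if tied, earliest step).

Step 1: prey: 36+14-13=37; pred: 19+6-5=20
Step 2: prey: 37+14-14=37; pred: 20+7-6=21
Step 3: prey: 37+14-15=36; pred: 21+7-6=22
Step 4: prey: 36+14-15=35; pred: 22+7-6=23
Step 5: prey: 35+14-16=33; pred: 23+8-6=25
Step 6: prey: 33+13-16=30; pred: 25+8-7=26
Step 7: prey: 30+12-15=27; pred: 26+7-7=26
Step 8: prey: 27+10-14=23; pred: 26+7-7=26
Max prey = 37 at step 1

Answer: 37 1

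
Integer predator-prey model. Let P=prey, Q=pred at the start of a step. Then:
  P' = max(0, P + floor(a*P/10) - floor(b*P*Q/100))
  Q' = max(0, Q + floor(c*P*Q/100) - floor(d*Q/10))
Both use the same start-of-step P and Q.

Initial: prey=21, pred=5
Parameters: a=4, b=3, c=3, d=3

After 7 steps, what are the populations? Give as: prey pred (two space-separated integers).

Step 1: prey: 21+8-3=26; pred: 5+3-1=7
Step 2: prey: 26+10-5=31; pred: 7+5-2=10
Step 3: prey: 31+12-9=34; pred: 10+9-3=16
Step 4: prey: 34+13-16=31; pred: 16+16-4=28
Step 5: prey: 31+12-26=17; pred: 28+26-8=46
Step 6: prey: 17+6-23=0; pred: 46+23-13=56
Step 7: prey: 0+0-0=0; pred: 56+0-16=40

Answer: 0 40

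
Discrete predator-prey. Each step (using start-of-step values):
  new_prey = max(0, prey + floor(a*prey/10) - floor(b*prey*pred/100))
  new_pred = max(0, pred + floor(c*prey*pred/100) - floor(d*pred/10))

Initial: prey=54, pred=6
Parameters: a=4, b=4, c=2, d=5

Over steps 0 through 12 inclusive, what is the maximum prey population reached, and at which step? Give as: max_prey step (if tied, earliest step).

Step 1: prey: 54+21-12=63; pred: 6+6-3=9
Step 2: prey: 63+25-22=66; pred: 9+11-4=16
Step 3: prey: 66+26-42=50; pred: 16+21-8=29
Step 4: prey: 50+20-58=12; pred: 29+29-14=44
Step 5: prey: 12+4-21=0; pred: 44+10-22=32
Step 6: prey: 0+0-0=0; pred: 32+0-16=16
Step 7: prey: 0+0-0=0; pred: 16+0-8=8
Step 8: prey: 0+0-0=0; pred: 8+0-4=4
Step 9: prey: 0+0-0=0; pred: 4+0-2=2
Step 10: prey: 0+0-0=0; pred: 2+0-1=1
Step 11: prey: 0+0-0=0; pred: 1+0-0=1
Step 12: prey: 0+0-0=0; pred: 1+0-0=1
Max prey = 66 at step 2

Answer: 66 2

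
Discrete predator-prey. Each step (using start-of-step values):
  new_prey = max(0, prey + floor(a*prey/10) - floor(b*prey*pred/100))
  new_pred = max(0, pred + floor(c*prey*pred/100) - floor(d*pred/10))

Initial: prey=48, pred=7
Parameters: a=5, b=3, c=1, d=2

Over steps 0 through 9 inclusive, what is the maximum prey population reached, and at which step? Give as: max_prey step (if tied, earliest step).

Answer: 85 3

Derivation:
Step 1: prey: 48+24-10=62; pred: 7+3-1=9
Step 2: prey: 62+31-16=77; pred: 9+5-1=13
Step 3: prey: 77+38-30=85; pred: 13+10-2=21
Step 4: prey: 85+42-53=74; pred: 21+17-4=34
Step 5: prey: 74+37-75=36; pred: 34+25-6=53
Step 6: prey: 36+18-57=0; pred: 53+19-10=62
Step 7: prey: 0+0-0=0; pred: 62+0-12=50
Step 8: prey: 0+0-0=0; pred: 50+0-10=40
Step 9: prey: 0+0-0=0; pred: 40+0-8=32
Max prey = 85 at step 3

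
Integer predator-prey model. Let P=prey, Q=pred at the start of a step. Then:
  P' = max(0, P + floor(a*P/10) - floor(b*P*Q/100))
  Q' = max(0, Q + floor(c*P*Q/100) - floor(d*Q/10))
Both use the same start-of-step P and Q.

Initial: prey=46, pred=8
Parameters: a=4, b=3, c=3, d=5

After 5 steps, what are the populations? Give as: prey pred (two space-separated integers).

Answer: 0 39

Derivation:
Step 1: prey: 46+18-11=53; pred: 8+11-4=15
Step 2: prey: 53+21-23=51; pred: 15+23-7=31
Step 3: prey: 51+20-47=24; pred: 31+47-15=63
Step 4: prey: 24+9-45=0; pred: 63+45-31=77
Step 5: prey: 0+0-0=0; pred: 77+0-38=39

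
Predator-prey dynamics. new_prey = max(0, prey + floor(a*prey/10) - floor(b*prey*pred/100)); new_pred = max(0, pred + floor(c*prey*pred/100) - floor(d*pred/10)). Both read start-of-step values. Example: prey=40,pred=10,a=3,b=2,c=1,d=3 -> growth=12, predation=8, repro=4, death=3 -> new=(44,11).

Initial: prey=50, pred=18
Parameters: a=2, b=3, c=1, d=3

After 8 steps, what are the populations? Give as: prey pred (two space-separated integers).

Answer: 3 5

Derivation:
Step 1: prey: 50+10-27=33; pred: 18+9-5=22
Step 2: prey: 33+6-21=18; pred: 22+7-6=23
Step 3: prey: 18+3-12=9; pred: 23+4-6=21
Step 4: prey: 9+1-5=5; pred: 21+1-6=16
Step 5: prey: 5+1-2=4; pred: 16+0-4=12
Step 6: prey: 4+0-1=3; pred: 12+0-3=9
Step 7: prey: 3+0-0=3; pred: 9+0-2=7
Step 8: prey: 3+0-0=3; pred: 7+0-2=5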